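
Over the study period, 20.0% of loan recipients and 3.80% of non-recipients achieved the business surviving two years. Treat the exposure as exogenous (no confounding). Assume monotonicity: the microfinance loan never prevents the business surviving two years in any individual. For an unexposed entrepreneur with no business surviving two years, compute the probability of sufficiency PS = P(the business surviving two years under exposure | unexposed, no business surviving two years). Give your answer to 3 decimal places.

PS ≈ 0.168

p₁ = 0.2, p₀ = 0.038.
Under exogeneity and monotonicity, PS = (p₁ − p₀) / (1 − p₀).
PS = (0.2 − 0.038) / (1 − 0.038) = 0.162 / 0.962 ≈ 0.1684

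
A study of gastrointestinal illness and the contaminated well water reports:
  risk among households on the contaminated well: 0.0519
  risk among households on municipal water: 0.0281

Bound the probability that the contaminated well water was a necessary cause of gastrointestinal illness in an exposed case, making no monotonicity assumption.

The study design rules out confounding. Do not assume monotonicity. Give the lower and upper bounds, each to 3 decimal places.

Let p₁ = 0.0519, p₀ = 0.0281.
Under exogeneity alone the bounds on PN are max{0,(p₁−p₀)/p₁} ≤ PN ≤ min{1,(1−p₀)/p₁}.
  lower = (p₁ − p₀)/p₁ = 0.0238 / 0.0519 ≈ 0.4586
  upper = min{1, (1 − p₀)/p₁} = 0.9719 / 0.0519 ≈ 18.7264 → capped at 1

0.459 ≤ PN ≤ 1.000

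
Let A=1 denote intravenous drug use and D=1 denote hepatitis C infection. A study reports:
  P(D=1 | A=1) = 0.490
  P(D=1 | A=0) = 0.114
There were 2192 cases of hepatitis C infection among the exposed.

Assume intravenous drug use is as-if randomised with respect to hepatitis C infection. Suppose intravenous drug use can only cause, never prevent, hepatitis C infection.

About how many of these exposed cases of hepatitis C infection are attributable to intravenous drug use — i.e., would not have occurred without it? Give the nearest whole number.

Let p₁ = 0.49, p₀ = 0.114.
PN = (p₁ − p₀)/p₁ = (0.49 − 0.114) / 0.49 ≈ 0.76735.
Attributable cases ≈ PN × (exposed cases) = 0.76735 × 2192 ≈ 1682.02.

about 1682 cases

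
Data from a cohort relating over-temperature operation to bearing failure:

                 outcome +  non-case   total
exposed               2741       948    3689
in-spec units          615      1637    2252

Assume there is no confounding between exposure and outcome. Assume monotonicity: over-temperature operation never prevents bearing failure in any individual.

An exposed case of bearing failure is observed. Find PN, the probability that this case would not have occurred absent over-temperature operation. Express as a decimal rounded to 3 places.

p₁ = P(outcome | exposed) = 2741/3689 = 0.74302
p₀ = P(outcome | unexposed) = 615/2252 = 0.27309
Under exogeneity and monotonicity, PN = (p₁ − p₀) / p₁.
PN = (0.74302 − 0.27309) / 0.74302 = 0.46993 / 0.74302 ≈ 0.6325

PN ≈ 0.632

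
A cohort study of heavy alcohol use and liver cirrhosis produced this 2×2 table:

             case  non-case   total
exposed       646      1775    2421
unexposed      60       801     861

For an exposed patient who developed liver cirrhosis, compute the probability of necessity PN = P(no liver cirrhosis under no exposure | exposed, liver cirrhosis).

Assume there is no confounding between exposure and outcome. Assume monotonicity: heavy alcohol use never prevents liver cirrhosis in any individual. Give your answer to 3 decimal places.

PN ≈ 0.739

p₁ = P(outcome | exposed) = 646/2421 = 0.26683
p₀ = P(outcome | unexposed) = 60/861 = 0.069686
Under exogeneity and monotonicity, PN = (p₁ − p₀)/p₁.
PN = (0.26683 − 0.069686) / 0.26683 ≈ 0.7388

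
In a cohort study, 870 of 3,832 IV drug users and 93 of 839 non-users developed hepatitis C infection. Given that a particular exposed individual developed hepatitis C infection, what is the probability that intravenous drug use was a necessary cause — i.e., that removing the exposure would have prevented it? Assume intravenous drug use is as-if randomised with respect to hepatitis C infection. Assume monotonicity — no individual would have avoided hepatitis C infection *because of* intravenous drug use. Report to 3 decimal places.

p₁ = P(outcome | exposed) = 870/3832 = 0.22704
p₀ = P(outcome | unexposed) = 93/839 = 0.11085
Under exogeneity and monotonicity, PN = (p₁ − p₀) / p₁.
PN = (0.22704 − 0.11085) / 0.22704 = 0.11619 / 0.22704 ≈ 0.5118

PN ≈ 0.512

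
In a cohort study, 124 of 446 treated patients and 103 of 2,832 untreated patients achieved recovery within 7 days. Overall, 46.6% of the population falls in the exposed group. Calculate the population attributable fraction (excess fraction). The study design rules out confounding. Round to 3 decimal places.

PAF ≈ 0.756

p₁ = P(outcome | exposed) = 124/446 = 0.27803
p₀ = P(outcome | unexposed) = 103/2832 = 0.03637
Overall risk P(Y=1) = π·p₁ + (1−π)·p₀ = 0.466×0.27803 + 0.534×0.03637 = 0.14898.
Under exogeneity, PAF = [P(Y=1) − p₀] / P(Y=1).
PAF = (0.14898 − 0.03637) / 0.14898 ≈ 0.7559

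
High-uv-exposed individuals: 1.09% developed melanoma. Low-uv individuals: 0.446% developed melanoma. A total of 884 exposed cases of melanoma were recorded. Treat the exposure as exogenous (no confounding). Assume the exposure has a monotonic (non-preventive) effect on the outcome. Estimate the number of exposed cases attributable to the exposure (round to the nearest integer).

about 522 cases

p₁ = 0.0109, p₀ = 0.00446.
PN = (p₁ − p₀)/p₁ = (0.0109 − 0.00446) / 0.0109 ≈ 0.59083.
Attributable cases ≈ PN × (exposed cases) = 0.59083 × 884 ≈ 522.29.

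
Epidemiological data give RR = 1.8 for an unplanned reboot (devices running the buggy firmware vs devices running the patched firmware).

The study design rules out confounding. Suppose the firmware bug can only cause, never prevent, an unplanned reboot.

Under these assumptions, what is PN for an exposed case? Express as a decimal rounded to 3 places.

Under exogeneity and monotonicity, PN = (RR − 1) / RR = 1 − 1/RR.
PN = (1.8 − 1) / 1.8 = 0.8 / 1.8 ≈ 0.4444

PN ≈ 0.444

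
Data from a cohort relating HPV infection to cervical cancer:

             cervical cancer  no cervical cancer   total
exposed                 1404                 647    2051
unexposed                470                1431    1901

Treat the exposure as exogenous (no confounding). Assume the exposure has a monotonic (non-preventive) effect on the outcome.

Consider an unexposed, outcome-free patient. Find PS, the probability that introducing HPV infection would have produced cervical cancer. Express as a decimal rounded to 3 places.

p₁ = P(outcome | exposed) = 1404/2051 = 0.68454
p₀ = P(outcome | unexposed) = 470/1901 = 0.24724
Under exogeneity and monotonicity, PS = (p₁ − p₀)/(1 − p₀).
PS = (0.68454 − 0.24724) / 0.75276 ≈ 0.5809

PS ≈ 0.581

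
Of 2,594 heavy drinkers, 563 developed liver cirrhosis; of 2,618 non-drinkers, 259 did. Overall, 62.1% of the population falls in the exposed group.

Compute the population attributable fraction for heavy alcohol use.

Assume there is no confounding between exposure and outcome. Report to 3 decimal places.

PAF ≈ 0.426

p₁ = P(outcome | exposed) = 563/2594 = 0.21704
p₀ = P(outcome | unexposed) = 259/2618 = 0.09893
Overall risk P(Y=1) = π·p₁ + (1−π)·p₀ = 0.621×0.21704 + 0.379×0.09893 = 0.17228.
Under exogeneity, PAF = [P(Y=1) − p₀] / P(Y=1).
PAF = (0.17228 − 0.09893) / 0.17228 ≈ 0.4257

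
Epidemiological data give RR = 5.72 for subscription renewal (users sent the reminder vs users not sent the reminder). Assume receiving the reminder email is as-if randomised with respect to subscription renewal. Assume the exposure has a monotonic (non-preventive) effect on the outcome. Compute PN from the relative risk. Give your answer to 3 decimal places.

PN ≈ 0.825

Under exogeneity and monotonicity, PN = (RR − 1) / RR = 1 − 1/RR.
PN = (5.72 − 1) / 5.72 = 4.72 / 5.72 ≈ 0.8252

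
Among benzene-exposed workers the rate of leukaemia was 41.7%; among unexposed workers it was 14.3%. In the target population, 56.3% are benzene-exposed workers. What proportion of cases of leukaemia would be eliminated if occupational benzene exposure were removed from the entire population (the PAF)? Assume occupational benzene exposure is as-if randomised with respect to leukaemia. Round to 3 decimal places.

p₁ = 0.417, p₀ = 0.143.
Overall risk P(Y=1) = π·p₁ + (1−π)·p₀ = 0.563×0.417 + 0.437×0.143 = 0.29726.
Under exogeneity, PAF = [P(Y=1) − p₀] / P(Y=1).
PAF = (0.29726 − 0.143) / 0.29726 ≈ 0.5189

PAF ≈ 0.519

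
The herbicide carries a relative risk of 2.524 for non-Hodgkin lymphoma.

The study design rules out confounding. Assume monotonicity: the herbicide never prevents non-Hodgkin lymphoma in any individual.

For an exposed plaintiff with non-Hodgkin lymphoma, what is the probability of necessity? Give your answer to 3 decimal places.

Under exogeneity and monotonicity, PN = (RR − 1) / RR = 1 − 1/RR.
PN = (2.524 − 1) / 2.524 = 1.524 / 2.524 ≈ 0.6038

PN ≈ 0.604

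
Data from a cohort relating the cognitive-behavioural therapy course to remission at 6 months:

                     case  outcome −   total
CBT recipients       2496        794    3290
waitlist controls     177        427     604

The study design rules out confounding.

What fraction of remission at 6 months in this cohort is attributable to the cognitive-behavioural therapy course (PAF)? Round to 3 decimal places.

PAF ≈ 0.573

p₁ = P(outcome | exposed) = 2496/3290 = 0.75866
p₀ = P(outcome | unexposed) = 177/604 = 0.29305
Exposure prevalence π = 3290/3894 = 0.84489; overall risk P(Y=1) = 0.68644.
Under exogeneity, PAF = [P(Y=1) − p₀]/P(Y=1).
PAF = (0.68644 − 0.29305) / 0.68644 ≈ 0.5731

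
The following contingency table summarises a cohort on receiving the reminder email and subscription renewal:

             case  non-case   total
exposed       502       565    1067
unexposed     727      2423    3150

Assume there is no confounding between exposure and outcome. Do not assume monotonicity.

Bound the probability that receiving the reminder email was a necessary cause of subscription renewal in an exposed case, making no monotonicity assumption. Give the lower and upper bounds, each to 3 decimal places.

0.509 ≤ PN ≤ 1.000

p₁ = P(outcome | exposed) = 502/1067 = 0.47048
p₀ = P(outcome | unexposed) = 727/3150 = 0.23079
Under exogeneity alone the bounds on PN are max{0,(p₁−p₀)/p₁} ≤ PN ≤ min{1,(1−p₀)/p₁}.
  lower = (p₁ − p₀)/p₁ = 0.23968 / 0.47048 ≈ 0.5094
  upper = min{1, (1 − p₀)/p₁} = 0.76921 / 0.47048 ≈ 1.6349 → capped at 1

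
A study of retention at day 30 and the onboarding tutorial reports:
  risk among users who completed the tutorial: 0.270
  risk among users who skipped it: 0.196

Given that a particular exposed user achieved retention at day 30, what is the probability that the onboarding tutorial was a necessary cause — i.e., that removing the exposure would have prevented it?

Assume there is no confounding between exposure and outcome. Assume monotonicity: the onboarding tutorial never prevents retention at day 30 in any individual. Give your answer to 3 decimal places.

Let p₁ = 0.27, p₀ = 0.196.
Under exogeneity and monotonicity, PN = (p₁ − p₀) / p₁.
PN = (0.27 − 0.196) / 0.27 = 0.074 / 0.27 ≈ 0.2741

PN ≈ 0.274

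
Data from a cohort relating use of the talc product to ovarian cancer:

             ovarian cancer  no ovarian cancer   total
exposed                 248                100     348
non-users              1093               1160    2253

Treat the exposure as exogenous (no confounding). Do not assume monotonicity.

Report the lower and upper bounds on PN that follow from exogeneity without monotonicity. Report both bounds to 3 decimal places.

p₁ = P(outcome | exposed) = 248/348 = 0.71264
p₀ = P(outcome | unexposed) = 1093/2253 = 0.48513
Under exogeneity alone the bounds on PN are max{0,(p₁−p₀)/p₁} ≤ PN ≤ min{1,(1−p₀)/p₁}.
  lower = (p₁ − p₀)/p₁ = 0.22751 / 0.71264 ≈ 0.3193
  upper = min{1, (1 − p₀)/p₁} = 0.51487 / 0.71264 ≈ 0.7225

0.319 ≤ PN ≤ 0.722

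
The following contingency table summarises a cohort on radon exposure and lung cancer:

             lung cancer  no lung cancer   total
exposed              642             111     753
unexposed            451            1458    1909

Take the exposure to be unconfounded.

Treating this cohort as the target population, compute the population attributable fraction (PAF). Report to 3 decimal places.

PAF ≈ 0.425

p₁ = P(outcome | exposed) = 642/753 = 0.85259
p₀ = P(outcome | unexposed) = 451/1909 = 0.23625
Exposure prevalence π = 753/2662 = 0.28287; overall risk P(Y=1) = 0.41059.
Under exogeneity, PAF = [P(Y=1) − p₀]/P(Y=1).
PAF = (0.41059 − 0.23625) / 0.41059 ≈ 0.4246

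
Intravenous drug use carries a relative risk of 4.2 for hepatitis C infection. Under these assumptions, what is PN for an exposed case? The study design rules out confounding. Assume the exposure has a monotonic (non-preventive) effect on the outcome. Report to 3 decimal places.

Under exogeneity and monotonicity, PN = (RR − 1) / RR = 1 − 1/RR.
PN = (4.2 − 1) / 4.2 = 3.2 / 4.2 ≈ 0.7619

PN ≈ 0.762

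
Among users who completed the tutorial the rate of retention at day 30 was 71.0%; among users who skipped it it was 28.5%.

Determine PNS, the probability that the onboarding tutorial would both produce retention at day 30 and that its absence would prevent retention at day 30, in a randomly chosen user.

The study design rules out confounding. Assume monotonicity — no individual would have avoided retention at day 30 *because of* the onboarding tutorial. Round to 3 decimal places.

p₁ = 0.71, p₀ = 0.285.
Under exogeneity and monotonicity, PNS = p₁ − p₀.
PNS = 0.71 − 0.285 = 0.425

PNS ≈ 0.425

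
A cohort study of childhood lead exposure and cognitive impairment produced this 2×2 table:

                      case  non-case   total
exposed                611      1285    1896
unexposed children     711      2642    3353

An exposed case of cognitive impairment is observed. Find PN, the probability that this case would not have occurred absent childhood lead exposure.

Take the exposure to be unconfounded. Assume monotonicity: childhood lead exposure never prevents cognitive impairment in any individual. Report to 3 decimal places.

PN ≈ 0.342

p₁ = P(outcome | exposed) = 611/1896 = 0.32226
p₀ = P(outcome | unexposed) = 711/3353 = 0.21205
Under exogeneity and monotonicity, PN = (p₁ − p₀)/p₁.
PN = (0.32226 − 0.21205) / 0.32226 ≈ 0.3420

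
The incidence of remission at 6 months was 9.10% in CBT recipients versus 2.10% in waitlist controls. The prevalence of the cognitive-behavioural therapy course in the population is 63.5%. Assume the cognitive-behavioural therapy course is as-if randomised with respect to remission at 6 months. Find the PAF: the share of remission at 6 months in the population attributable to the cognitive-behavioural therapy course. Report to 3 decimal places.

p₁ = 0.091, p₀ = 0.021.
Overall risk P(Y=1) = π·p₁ + (1−π)·p₀ = 0.635×0.091 + 0.365×0.021 = 0.06545.
Under exogeneity, PAF = [P(Y=1) − p₀] / P(Y=1).
PAF = (0.06545 − 0.021) / 0.06545 ≈ 0.6791

PAF ≈ 0.679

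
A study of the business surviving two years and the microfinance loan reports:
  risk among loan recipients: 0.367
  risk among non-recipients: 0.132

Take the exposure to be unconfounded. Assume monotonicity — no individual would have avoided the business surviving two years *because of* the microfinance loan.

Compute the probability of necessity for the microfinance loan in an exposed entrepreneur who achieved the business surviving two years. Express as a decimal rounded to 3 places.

PN ≈ 0.640

Let p₁ = 0.367, p₀ = 0.132.
Under exogeneity and monotonicity, PN = (p₁ − p₀) / p₁.
PN = (0.367 − 0.132) / 0.367 = 0.235 / 0.367 ≈ 0.6403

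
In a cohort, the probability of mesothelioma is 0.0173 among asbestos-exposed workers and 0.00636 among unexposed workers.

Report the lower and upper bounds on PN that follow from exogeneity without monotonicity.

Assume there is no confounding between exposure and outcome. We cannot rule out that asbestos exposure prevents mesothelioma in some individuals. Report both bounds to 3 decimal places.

0.632 ≤ PN ≤ 1.000

Let p₁ = 0.0173, p₀ = 0.00636.
Under exogeneity alone the bounds on PN are max{0,(p₁−p₀)/p₁} ≤ PN ≤ min{1,(1−p₀)/p₁}.
  lower = (p₁ − p₀)/p₁ = 0.01094 / 0.0173 ≈ 0.6324
  upper = min{1, (1 − p₀)/p₁} = 0.99364 / 0.0173 ≈ 57.4358 → capped at 1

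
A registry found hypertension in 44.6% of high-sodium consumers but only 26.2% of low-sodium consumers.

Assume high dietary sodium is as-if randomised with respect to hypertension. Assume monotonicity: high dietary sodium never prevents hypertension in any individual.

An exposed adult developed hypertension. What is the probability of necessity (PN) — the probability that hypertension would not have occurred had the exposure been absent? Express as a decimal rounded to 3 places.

p₁ = 0.446, p₀ = 0.262.
Under exogeneity and monotonicity, PN = (p₁ − p₀) / p₁.
PN = (0.446 − 0.262) / 0.446 = 0.184 / 0.446 ≈ 0.4126

PN ≈ 0.413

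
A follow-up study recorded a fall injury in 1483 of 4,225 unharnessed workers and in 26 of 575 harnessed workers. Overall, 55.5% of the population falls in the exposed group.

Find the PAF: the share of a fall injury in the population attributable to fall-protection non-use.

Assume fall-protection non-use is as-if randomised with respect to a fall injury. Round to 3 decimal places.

PAF ≈ 0.790

p₁ = P(outcome | exposed) = 1483/4225 = 0.35101
p₀ = P(outcome | unexposed) = 26/575 = 0.045217
Overall risk P(Y=1) = π·p₁ + (1−π)·p₀ = 0.555×0.35101 + 0.445×0.045217 = 0.21493.
Under exogeneity, PAF = [P(Y=1) − p₀] / P(Y=1).
PAF = (0.21493 − 0.045217) / 0.21493 ≈ 0.7896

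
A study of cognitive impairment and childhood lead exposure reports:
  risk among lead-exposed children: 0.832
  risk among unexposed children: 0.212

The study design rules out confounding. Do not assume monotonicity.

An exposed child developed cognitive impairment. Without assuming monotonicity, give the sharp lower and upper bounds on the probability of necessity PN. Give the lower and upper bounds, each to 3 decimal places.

Let p₁ = 0.832, p₀ = 0.212.
Under exogeneity alone the bounds on PN are max{0,(p₁−p₀)/p₁} ≤ PN ≤ min{1,(1−p₀)/p₁}.
  lower = (p₁ − p₀)/p₁ = 0.62 / 0.832 ≈ 0.7452
  upper = min{1, (1 − p₀)/p₁} = 0.788 / 0.832 ≈ 0.9471

0.745 ≤ PN ≤ 0.947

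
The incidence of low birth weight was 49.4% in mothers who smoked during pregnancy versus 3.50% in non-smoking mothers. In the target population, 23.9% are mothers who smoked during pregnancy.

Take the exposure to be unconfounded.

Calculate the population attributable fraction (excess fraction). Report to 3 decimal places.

PAF ≈ 0.758

p₁ = 0.494, p₀ = 0.035.
Overall risk P(Y=1) = π·p₁ + (1−π)·p₀ = 0.239×0.494 + 0.761×0.035 = 0.1447.
Under exogeneity, PAF = [P(Y=1) − p₀] / P(Y=1).
PAF = (0.1447 − 0.035) / 0.1447 ≈ 0.7581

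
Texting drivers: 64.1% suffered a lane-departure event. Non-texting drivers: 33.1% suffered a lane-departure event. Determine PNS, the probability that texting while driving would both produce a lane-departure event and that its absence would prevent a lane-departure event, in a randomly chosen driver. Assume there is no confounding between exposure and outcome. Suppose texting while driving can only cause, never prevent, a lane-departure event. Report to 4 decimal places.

PNS ≈ 0.3100

p₁ = 0.641, p₀ = 0.331.
Under exogeneity and monotonicity, PNS = p₁ − p₀.
PNS = 0.641 − 0.331 = 0.31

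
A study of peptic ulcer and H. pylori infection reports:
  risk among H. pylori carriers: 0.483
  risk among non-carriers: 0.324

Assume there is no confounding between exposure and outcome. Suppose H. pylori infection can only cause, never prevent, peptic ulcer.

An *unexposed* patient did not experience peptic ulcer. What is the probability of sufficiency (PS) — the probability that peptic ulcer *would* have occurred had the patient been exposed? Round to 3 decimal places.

PS ≈ 0.235

Let p₁ = 0.483, p₀ = 0.324.
Under exogeneity and monotonicity, PS = (p₁ − p₀) / (1 − p₀).
PS = (0.483 − 0.324) / (1 − 0.324) = 0.159 / 0.676 ≈ 0.2352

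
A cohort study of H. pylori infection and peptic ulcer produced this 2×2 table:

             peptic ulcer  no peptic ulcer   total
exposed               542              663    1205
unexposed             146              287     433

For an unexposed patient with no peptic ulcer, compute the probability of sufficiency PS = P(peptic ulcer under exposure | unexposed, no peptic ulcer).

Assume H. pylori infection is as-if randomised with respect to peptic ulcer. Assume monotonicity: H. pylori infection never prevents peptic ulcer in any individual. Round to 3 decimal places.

PS ≈ 0.170

p₁ = P(outcome | exposed) = 542/1205 = 0.44979
p₀ = P(outcome | unexposed) = 146/433 = 0.33718
Under exogeneity and monotonicity, PS = (p₁ − p₀) / (1 − p₀).
PS = (0.44979 − 0.33718) / (1 − 0.33718) = 0.11261 / 0.66282 ≈ 0.1699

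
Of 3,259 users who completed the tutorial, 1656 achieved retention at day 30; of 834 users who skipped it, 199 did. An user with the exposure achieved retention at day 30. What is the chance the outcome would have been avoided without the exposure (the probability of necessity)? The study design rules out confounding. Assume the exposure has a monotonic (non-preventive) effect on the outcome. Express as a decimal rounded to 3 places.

PN ≈ 0.530

p₁ = P(outcome | exposed) = 1656/3259 = 0.50813
p₀ = P(outcome | unexposed) = 199/834 = 0.23861
Under exogeneity and monotonicity, PN = (p₁ − p₀) / p₁.
PN = (0.50813 − 0.23861) / 0.50813 = 0.26952 / 0.50813 ≈ 0.5304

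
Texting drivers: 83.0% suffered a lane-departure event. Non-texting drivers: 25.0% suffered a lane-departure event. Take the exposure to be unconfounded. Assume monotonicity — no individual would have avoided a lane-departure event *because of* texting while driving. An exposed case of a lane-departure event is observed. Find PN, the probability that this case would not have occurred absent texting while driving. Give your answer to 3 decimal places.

PN ≈ 0.699

p₁ = 0.83, p₀ = 0.25.
Under exogeneity and monotonicity, PN = (p₁ − p₀) / p₁.
PN = (0.83 − 0.25) / 0.83 = 0.58 / 0.83 ≈ 0.6988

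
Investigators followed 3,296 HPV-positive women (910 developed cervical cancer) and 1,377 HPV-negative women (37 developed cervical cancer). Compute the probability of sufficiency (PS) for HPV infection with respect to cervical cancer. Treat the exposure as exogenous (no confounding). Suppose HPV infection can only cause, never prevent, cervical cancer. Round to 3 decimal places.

p₁ = P(outcome | exposed) = 910/3296 = 0.27609
p₀ = P(outcome | unexposed) = 37/1377 = 0.02687
Under exogeneity and monotonicity, PS = (p₁ − p₀) / (1 − p₀).
PS = (0.27609 − 0.02687) / (1 − 0.02687) = 0.24922 / 0.97313 ≈ 0.2561

PS ≈ 0.256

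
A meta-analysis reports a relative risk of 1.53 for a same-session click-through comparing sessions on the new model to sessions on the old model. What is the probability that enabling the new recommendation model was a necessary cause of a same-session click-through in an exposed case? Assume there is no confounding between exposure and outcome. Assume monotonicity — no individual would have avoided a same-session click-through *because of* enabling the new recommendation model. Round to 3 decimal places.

Under exogeneity and monotonicity, PN = (RR − 1) / RR = 1 − 1/RR.
PN = (1.53 − 1) / 1.53 = 0.53 / 1.53 ≈ 0.3464

PN ≈ 0.346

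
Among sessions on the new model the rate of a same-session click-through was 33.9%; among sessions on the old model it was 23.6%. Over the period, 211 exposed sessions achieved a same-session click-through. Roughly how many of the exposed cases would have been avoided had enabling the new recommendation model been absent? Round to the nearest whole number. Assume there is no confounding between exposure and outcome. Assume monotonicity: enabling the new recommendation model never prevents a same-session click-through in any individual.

about 64 cases

p₁ = 0.339, p₀ = 0.236.
PN = (p₁ − p₀)/p₁ = (0.339 − 0.236) / 0.339 ≈ 0.30383.
Attributable cases ≈ PN × (exposed cases) = 0.30383 × 211 ≈ 64.11.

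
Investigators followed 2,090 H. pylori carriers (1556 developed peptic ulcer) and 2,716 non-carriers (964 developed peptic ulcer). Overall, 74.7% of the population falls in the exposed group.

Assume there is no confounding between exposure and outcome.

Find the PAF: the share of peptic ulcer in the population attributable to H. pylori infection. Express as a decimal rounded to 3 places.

p₁ = P(outcome | exposed) = 1556/2090 = 0.7445
p₀ = P(outcome | unexposed) = 964/2716 = 0.35493
Overall risk P(Y=1) = π·p₁ + (1−π)·p₀ = 0.747×0.7445 + 0.253×0.35493 = 0.64594.
Under exogeneity, PAF = [P(Y=1) − p₀] / P(Y=1).
PAF = (0.64594 − 0.35493) / 0.64594 ≈ 0.4505

PAF ≈ 0.451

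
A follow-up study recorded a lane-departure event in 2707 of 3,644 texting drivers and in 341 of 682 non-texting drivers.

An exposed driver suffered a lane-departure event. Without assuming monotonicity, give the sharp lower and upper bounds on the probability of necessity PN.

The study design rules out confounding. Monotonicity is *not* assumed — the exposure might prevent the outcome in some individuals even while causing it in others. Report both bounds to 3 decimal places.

p₁ = P(outcome | exposed) = 2707/3644 = 0.74286
p₀ = P(outcome | unexposed) = 341/682 = 0.5
Under exogeneity alone the bounds on PN are max{0,(p₁−p₀)/p₁} ≤ PN ≤ min{1,(1−p₀)/p₁}.
  lower = (p₁ − p₀)/p₁ = 0.24286 / 0.74286 ≈ 0.3269
  upper = min{1, (1 − p₀)/p₁} = 0.5 / 0.74286 ≈ 0.6731

0.327 ≤ PN ≤ 0.673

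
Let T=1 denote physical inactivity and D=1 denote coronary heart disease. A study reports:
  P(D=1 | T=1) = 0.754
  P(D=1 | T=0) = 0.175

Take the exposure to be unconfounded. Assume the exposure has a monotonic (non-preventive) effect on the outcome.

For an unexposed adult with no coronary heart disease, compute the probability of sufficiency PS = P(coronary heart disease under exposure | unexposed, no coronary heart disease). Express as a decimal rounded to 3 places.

Let p₁ = 0.754, p₀ = 0.175.
Under exogeneity and monotonicity, PS = (p₁ − p₀) / (1 − p₀).
PS = (0.754 − 0.175) / (1 − 0.175) = 0.579 / 0.825 ≈ 0.7018

PS ≈ 0.702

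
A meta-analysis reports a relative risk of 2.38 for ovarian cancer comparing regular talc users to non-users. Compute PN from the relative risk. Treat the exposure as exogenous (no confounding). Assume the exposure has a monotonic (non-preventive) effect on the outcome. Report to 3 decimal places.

Under exogeneity and monotonicity, PN = (RR − 1) / RR = 1 − 1/RR.
PN = (2.38 − 1) / 2.38 = 1.38 / 2.38 ≈ 0.5798

PN ≈ 0.580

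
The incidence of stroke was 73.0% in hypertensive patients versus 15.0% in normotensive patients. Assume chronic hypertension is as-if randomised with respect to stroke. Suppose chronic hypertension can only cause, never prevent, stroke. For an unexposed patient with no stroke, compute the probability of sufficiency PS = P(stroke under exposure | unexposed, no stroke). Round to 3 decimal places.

p₁ = 0.73, p₀ = 0.15.
Under exogeneity and monotonicity, PS = (p₁ − p₀) / (1 − p₀).
PS = (0.73 − 0.15) / (1 − 0.15) = 0.58 / 0.85 ≈ 0.6824

PS ≈ 0.682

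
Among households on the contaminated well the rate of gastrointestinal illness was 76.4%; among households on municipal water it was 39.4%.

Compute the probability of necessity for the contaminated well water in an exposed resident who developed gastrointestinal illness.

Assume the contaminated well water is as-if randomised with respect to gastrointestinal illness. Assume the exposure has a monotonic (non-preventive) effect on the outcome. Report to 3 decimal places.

p₁ = 0.764, p₀ = 0.394.
Under exogeneity and monotonicity, PN = (p₁ − p₀) / p₁.
PN = (0.764 − 0.394) / 0.764 = 0.37 / 0.764 ≈ 0.4843

PN ≈ 0.484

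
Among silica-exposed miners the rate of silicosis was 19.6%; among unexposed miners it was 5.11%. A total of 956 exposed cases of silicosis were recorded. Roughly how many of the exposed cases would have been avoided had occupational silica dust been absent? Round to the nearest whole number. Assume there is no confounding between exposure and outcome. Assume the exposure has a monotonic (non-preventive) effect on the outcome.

about 707 cases

p₁ = 0.196, p₀ = 0.0511.
PN = (p₁ − p₀)/p₁ = (0.196 − 0.0511) / 0.196 ≈ 0.73929.
Attributable cases ≈ PN × (exposed cases) = 0.73929 × 956 ≈ 706.76.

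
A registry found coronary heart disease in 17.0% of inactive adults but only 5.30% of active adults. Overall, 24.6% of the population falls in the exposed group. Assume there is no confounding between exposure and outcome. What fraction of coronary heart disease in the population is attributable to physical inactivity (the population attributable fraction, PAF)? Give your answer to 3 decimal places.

p₁ = 0.17, p₀ = 0.053.
Overall risk P(Y=1) = π·p₁ + (1−π)·p₀ = 0.246×0.17 + 0.754×0.053 = 0.081782.
Under exogeneity, PAF = [P(Y=1) − p₀] / P(Y=1).
PAF = (0.081782 − 0.053) / 0.081782 ≈ 0.3519

PAF ≈ 0.352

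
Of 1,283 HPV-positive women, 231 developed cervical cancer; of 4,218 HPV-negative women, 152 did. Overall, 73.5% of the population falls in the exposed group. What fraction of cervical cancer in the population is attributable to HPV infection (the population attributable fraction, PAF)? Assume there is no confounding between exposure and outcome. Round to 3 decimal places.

PAF ≈ 0.746

p₁ = P(outcome | exposed) = 231/1283 = 0.18005
p₀ = P(outcome | unexposed) = 152/4218 = 0.036036
Overall risk P(Y=1) = π·p₁ + (1−π)·p₀ = 0.735×0.18005 + 0.265×0.036036 = 0.14188.
Under exogeneity, PAF = [P(Y=1) − p₀] / P(Y=1).
PAF = (0.14188 − 0.036036) / 0.14188 ≈ 0.7460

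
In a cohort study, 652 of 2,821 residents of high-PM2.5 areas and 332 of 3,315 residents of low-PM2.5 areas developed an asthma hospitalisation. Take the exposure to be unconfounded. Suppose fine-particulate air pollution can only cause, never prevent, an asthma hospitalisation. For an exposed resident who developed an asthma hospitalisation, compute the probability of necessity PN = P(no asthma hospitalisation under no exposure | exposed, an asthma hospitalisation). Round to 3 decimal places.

p₁ = P(outcome | exposed) = 652/2821 = 0.23112
p₀ = P(outcome | unexposed) = 332/3315 = 0.10015
Under exogeneity and monotonicity, PN = (p₁ − p₀) / p₁.
PN = (0.23112 − 0.10015) / 0.23112 = 0.13097 / 0.23112 ≈ 0.5667

PN ≈ 0.567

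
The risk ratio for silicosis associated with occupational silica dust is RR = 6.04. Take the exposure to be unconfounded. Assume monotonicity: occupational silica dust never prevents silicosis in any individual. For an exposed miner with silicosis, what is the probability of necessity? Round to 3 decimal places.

Under exogeneity and monotonicity, PN = (RR − 1) / RR = 1 − 1/RR.
PN = (6.04 − 1) / 6.04 = 5.04 / 6.04 ≈ 0.8344

PN ≈ 0.834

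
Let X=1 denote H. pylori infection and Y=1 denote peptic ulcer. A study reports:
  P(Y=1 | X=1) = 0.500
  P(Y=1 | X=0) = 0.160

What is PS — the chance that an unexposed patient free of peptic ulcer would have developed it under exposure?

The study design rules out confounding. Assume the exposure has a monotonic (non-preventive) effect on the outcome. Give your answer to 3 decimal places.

PS ≈ 0.405

Let p₁ = 0.5, p₀ = 0.16.
Under exogeneity and monotonicity, PS = (p₁ − p₀) / (1 − p₀).
PS = (0.5 − 0.16) / (1 − 0.16) = 0.34 / 0.84 ≈ 0.4048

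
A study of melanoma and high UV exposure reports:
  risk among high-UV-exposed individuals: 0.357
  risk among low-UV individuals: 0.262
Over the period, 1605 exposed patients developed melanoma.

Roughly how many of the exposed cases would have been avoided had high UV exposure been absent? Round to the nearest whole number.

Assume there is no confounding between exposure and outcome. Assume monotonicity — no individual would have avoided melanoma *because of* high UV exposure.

about 427 cases

Let p₁ = 0.357, p₀ = 0.262.
PN = (p₁ − p₀)/p₁ = (0.357 − 0.262) / 0.357 ≈ 0.26611.
Attributable cases ≈ PN × (exposed cases) = 0.26611 × 1605 ≈ 427.10.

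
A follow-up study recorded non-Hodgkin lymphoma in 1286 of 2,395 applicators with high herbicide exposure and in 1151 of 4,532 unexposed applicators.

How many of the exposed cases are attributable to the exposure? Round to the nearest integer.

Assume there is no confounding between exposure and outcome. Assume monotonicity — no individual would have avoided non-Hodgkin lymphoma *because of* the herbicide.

p₁ = P(outcome | exposed) = 1286/2395 = 0.53695
p₀ = P(outcome | unexposed) = 1151/4532 = 0.25397
PN = (p₁ − p₀)/p₁ = (0.53695 − 0.25397) / 0.53695 ≈ 0.52701.
Attributable cases ≈ PN × (exposed cases) = 0.52701 × 1286 ≈ 677.74.

about 678 cases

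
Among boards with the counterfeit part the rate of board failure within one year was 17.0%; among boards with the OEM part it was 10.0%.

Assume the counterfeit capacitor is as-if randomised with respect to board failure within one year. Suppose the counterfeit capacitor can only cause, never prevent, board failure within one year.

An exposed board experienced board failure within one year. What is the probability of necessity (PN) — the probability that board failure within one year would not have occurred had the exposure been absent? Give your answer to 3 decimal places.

PN ≈ 0.412

p₁ = 0.17, p₀ = 0.1.
Under exogeneity and monotonicity, PN = (p₁ − p₀) / p₁.
PN = (0.17 − 0.1) / 0.17 = 0.07 / 0.17 ≈ 0.4118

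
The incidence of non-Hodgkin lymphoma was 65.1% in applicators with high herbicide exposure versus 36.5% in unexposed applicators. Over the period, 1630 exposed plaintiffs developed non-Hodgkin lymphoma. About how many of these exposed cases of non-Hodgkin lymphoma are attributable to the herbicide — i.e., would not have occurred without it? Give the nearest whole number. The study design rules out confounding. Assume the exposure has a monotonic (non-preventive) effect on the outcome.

about 716 cases

p₁ = 0.651, p₀ = 0.365.
PN = (p₁ − p₀)/p₁ = (0.651 − 0.365) / 0.651 ≈ 0.43932.
Attributable cases ≈ PN × (exposed cases) = 0.43932 × 1630 ≈ 716.10.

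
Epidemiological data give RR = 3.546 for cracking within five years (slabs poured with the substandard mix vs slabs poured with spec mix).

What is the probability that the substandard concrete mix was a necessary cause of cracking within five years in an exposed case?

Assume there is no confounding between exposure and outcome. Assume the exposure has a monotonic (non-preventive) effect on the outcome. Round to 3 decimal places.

PN ≈ 0.718

Under exogeneity and monotonicity, PN = (RR − 1) / RR = 1 − 1/RR.
PN = (3.546 − 1) / 3.546 = 2.546 / 3.546 ≈ 0.7180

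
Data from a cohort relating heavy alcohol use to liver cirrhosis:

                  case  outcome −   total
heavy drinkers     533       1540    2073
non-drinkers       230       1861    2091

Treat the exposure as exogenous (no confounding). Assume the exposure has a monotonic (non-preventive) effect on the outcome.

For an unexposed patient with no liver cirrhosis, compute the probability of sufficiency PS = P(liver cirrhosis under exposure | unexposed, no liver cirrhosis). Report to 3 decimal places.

PS ≈ 0.165

p₁ = P(outcome | exposed) = 533/2073 = 0.25712
p₀ = P(outcome | unexposed) = 230/2091 = 0.11
Under exogeneity and monotonicity, PS = (p₁ − p₀)/(1 − p₀).
PS = (0.25712 − 0.11) / 0.89 ≈ 0.1653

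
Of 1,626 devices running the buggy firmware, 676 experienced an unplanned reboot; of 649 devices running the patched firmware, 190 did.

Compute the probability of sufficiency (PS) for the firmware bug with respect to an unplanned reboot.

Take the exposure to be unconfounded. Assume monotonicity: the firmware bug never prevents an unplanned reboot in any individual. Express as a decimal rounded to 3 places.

p₁ = P(outcome | exposed) = 676/1626 = 0.41574
p₀ = P(outcome | unexposed) = 190/649 = 0.29276
Under exogeneity and monotonicity, PS = (p₁ − p₀) / (1 − p₀).
PS = (0.41574 − 0.29276) / (1 − 0.29276) = 0.12299 / 0.70724 ≈ 0.1739

PS ≈ 0.174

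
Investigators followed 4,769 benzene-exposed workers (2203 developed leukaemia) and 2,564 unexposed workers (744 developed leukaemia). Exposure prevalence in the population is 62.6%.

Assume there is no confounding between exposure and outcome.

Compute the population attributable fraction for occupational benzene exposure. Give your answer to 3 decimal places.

PAF ≈ 0.270

p₁ = P(outcome | exposed) = 2203/4769 = 0.46194
p₀ = P(outcome | unexposed) = 744/2564 = 0.29017
Overall risk P(Y=1) = π·p₁ + (1−π)·p₀ = 0.626×0.46194 + 0.374×0.29017 = 0.3977.
Under exogeneity, PAF = [P(Y=1) − p₀] / P(Y=1).
PAF = (0.3977 − 0.29017) / 0.3977 ≈ 0.2704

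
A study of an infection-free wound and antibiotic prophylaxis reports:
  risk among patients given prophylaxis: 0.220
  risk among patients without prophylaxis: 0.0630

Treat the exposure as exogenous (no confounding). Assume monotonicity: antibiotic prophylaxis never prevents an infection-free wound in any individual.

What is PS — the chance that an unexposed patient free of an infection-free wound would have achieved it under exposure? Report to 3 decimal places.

PS ≈ 0.168

Let p₁ = 0.22, p₀ = 0.063.
Under exogeneity and monotonicity, PS = (p₁ − p₀) / (1 − p₀).
PS = (0.22 − 0.063) / (1 − 0.063) = 0.157 / 0.937 ≈ 0.1676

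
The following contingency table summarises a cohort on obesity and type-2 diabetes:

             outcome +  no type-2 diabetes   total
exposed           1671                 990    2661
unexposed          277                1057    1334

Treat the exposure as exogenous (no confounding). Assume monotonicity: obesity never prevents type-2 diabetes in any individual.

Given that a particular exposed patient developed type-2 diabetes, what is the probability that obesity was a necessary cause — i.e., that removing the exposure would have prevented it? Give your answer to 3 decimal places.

p₁ = P(outcome | exposed) = 1671/2661 = 0.62796
p₀ = P(outcome | unexposed) = 277/1334 = 0.20765
Under exogeneity and monotonicity, PN = (p₁ − p₀)/p₁.
PN = (0.62796 − 0.20765) / 0.62796 ≈ 0.6693

PN ≈ 0.669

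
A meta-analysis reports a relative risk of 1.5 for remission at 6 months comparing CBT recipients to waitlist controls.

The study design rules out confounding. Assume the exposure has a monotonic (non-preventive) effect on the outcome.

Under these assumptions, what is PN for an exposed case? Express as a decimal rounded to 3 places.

Under exogeneity and monotonicity, PN = (RR − 1) / RR = 1 − 1/RR.
PN = (1.5 − 1) / 1.5 = 0.5 / 1.5 ≈ 0.3333

PN ≈ 0.333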